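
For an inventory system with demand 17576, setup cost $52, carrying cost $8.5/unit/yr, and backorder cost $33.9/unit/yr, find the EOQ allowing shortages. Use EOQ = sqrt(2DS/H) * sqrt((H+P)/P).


Formula: EOQ* = sqrt(2DS/H) * sqrt((H+P)/P)
Base EOQ = sqrt(2*17576*52/8.5) = 463.73 units
Correction = sqrt((8.5+33.9)/33.9) = 1.11836
EOQ* = 463.73 * 1.11836 = 518.6 units

518.6 units


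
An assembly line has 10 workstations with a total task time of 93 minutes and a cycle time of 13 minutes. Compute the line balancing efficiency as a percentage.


Formula: Efficiency = Sum of Task Times / (N_stations * CT) * 100
Total station capacity = 10 stations * 13 min = 130 min
Efficiency = 93 / 130 * 100 = 71.5%

71.5%


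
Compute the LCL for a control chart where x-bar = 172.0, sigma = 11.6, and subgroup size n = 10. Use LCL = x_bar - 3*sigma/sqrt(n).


LCL = 172.0 - 3 * 11.6 / sqrt(10)

161.0


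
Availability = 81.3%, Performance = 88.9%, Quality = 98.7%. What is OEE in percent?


Formula: OEE = Availability * Performance * Quality / 10000
A * P = 81.3% * 88.9% / 100 = 72.28%
OEE = 72.28% * 98.7% / 100 = 71.3%

71.3%


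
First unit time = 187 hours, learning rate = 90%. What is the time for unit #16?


Formula: T_n = T_1 * (learning_rate)^(log2(n)) where learning_rate = rate/100
Doublings = log2(16) = 4
T_n = 187 * 0.9^4
T_n = 187 * 0.6561 = 122.7 hours

122.7 hours


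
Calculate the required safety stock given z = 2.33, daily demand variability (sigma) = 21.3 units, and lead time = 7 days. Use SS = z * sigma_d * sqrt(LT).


Formula: SS = z * sigma_d * sqrt(LT)
sqrt(LT) = sqrt(7) = 2.6458
SS = 2.33 * 21.3 * 2.6458
SS = 131.3 units

131.3 units


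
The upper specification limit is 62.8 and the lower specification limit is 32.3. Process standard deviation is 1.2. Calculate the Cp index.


Cp = (62.8 - 32.3) / (6 * 1.2)

4.24


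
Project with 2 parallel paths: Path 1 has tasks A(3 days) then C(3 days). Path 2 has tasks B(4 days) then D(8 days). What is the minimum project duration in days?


Path 1 = 3 + 3 = 6 days
Path 2 = 4 + 8 = 12 days
Duration = max(6, 12) = 12 days

12 days


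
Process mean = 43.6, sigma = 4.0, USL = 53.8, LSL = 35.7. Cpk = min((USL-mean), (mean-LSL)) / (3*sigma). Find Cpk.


Cpu = (53.8 - 43.6) / (3 * 4.0) = 0.85
Cpl = (43.6 - 35.7) / (3 * 4.0) = 0.66
Cpk = min(0.85, 0.66) = 0.66

0.66


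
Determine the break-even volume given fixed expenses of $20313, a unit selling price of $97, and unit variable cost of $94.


Formula: BEQ = Fixed Costs / (Price - Variable Cost)
Contribution margin = $97 - $94 = $3/unit
BEQ = ceil($20313 / $3/unit) = ceil(6771.0) = 6771 units

6771 units


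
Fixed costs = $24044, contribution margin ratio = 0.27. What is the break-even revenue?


Formula: BER = Fixed Costs / Contribution Margin Ratio
BER = $24044 / 0.27
BER = $89051.85 (to the nearest cent)

$89051.85


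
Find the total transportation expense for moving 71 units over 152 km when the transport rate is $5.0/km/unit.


TC = dist * cost * units = 152 * 5.0 * 71 = $53960.00

$53960.00


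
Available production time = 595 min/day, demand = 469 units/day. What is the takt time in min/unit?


Formula: Takt Time = Available Production Time / Customer Demand
Takt = 595 min/day / 469 units/day
Takt = 1.27 min/unit

1.27 min/unit


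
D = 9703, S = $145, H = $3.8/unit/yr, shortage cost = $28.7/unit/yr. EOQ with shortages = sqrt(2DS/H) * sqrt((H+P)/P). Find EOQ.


Formula: EOQ* = sqrt(2DS/H) * sqrt((H+P)/P)
Base EOQ = sqrt(2*9703*145/3.8) = 860.52 units
Correction = sqrt((3.8+28.7)/28.7) = 1.06414
EOQ* = 860.52 * 1.06414 = 915.7 units

915.7 units


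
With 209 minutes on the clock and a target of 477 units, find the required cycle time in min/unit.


Formula: CT = Available Time / Number of Units
CT = 209 min / 477 units
CT = 0.44 min/unit

0.44 min/unit


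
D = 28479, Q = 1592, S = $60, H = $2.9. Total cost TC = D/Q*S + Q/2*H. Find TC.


TC = 28479/1592 * 60 + 1592/2 * 2.9

$3381.73


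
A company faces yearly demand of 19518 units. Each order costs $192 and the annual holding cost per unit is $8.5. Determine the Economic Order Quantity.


Formula: EOQ = sqrt(2 * D * S / H)
Numerator: 2 * 19518 * 192 = 7494912
2DS/H = 7494912 / 8.5 = 881754.4
EOQ = sqrt(881754.4) = 939.0 units

939.0 units


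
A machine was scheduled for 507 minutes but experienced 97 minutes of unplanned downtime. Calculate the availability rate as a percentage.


Formula: Availability = (Planned Time - Downtime) / Planned Time * 100
Uptime = 507 - 97 = 410 min
Availability = 410 / 507 * 100 = 80.9%

80.9%


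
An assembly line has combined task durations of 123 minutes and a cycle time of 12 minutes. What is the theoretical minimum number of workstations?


Formula: N_min = ceil(Sum of Task Times / Cycle Time)
N_min = ceil(123 min / 12 min) = ceil(10.25)
N_min = 11 stations

11


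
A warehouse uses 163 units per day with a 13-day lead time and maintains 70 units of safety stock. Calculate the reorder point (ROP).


Formula: ROP = (Daily Demand * Lead Time) + Safety Stock
Demand during lead time = 163 * 13 = 2119 units
ROP = 2119 + 70 = 2189 units

2189 units


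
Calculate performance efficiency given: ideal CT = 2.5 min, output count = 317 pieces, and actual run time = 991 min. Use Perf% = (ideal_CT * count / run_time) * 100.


Formula: Performance = (Ideal CT * Total Count) / Run Time * 100
Ideal output time = 2.5 * 317 = 792.5 min
Performance = 792.5 / 991 * 100 = 80.0%

80.0%


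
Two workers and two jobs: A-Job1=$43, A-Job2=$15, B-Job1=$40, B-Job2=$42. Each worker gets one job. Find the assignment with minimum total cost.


Option 1: A->1 + B->2 = $43 + $42 = $85
Option 2: A->2 + B->1 = $15 + $40 = $55
Min cost = min($85, $55) = $55

$55


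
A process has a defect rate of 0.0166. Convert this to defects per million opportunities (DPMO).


DPMO = defect_rate * 1000000 = 0.0166 * 1000000

16600


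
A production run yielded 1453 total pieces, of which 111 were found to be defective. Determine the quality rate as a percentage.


Formula: Quality Rate = Good Pieces / Total Pieces * 100
Good pieces = 1453 - 111 = 1342
QR = 1342 / 1453 * 100 = 92.4%

92.4%


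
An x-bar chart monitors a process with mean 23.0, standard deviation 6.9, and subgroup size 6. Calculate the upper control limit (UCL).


UCL = 23.0 + 3 * 6.9 / sqrt(6)

31.45


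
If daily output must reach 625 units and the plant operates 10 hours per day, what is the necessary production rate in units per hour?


Formula: Production Rate = Daily Demand / Available Hours
Rate = 625 units/day / 10 hours/day
Rate = 62.5 units/hour

62.5 units/hour


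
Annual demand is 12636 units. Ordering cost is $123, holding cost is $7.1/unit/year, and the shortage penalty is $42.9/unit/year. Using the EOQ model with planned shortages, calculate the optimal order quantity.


Formula: EOQ* = sqrt(2DS/H) * sqrt((H+P)/P)
Base EOQ = sqrt(2*12636*123/7.1) = 661.67 units
Correction = sqrt((7.1+42.9)/42.9) = 1.07958
EOQ* = 661.67 * 1.07958 = 714.3 units

714.3 units


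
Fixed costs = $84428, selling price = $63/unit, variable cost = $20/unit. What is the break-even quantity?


Formula: BEQ = Fixed Costs / (Price - Variable Cost)
Contribution margin = $63 - $20 = $43/unit
BEQ = ceil($84428 / $43/unit) = ceil(1963.44) = 1964 units

1964 units


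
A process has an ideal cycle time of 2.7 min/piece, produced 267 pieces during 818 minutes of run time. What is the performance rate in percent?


Formula: Performance = (Ideal CT * Total Count) / Run Time * 100
Ideal output time = 2.7 * 267 = 720.9 min
Performance = 720.9 / 818 * 100 = 88.1%

88.1%


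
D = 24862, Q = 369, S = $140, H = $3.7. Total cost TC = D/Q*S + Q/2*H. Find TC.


TC = 24862/369 * 140 + 369/2 * 3.7

$10115.39


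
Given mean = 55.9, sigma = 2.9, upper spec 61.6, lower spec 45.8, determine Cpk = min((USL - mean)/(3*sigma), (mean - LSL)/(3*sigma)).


Cpu = (61.6 - 55.9) / (3 * 2.9) = 0.66
Cpl = (55.9 - 45.8) / (3 * 2.9) = 1.16
Cpk = min(0.66, 1.16) = 0.66

0.66


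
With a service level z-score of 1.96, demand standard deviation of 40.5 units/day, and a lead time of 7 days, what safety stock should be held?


Formula: SS = z * sigma_d * sqrt(LT)
sqrt(LT) = sqrt(7) = 2.6458
SS = 1.96 * 40.5 * 2.6458
SS = 210.0 units

210.0 units


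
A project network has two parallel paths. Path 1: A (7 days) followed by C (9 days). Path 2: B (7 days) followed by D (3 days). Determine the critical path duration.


Path 1 = 7 + 9 = 16 days
Path 2 = 7 + 3 = 10 days
Duration = max(16, 10) = 16 days

16 days


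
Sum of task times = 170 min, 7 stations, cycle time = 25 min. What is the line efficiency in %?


Formula: Efficiency = Sum of Task Times / (N_stations * CT) * 100
Total station capacity = 7 stations * 25 min = 175 min
Efficiency = 170 / 175 * 100 = 97.1%

97.1%


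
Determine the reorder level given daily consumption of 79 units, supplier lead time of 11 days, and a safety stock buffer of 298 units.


Formula: ROP = (Daily Demand * Lead Time) + Safety Stock
Demand during lead time = 79 * 11 = 869 units
ROP = 869 + 298 = 1167 units

1167 units


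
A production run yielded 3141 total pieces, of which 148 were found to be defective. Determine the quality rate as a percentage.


Formula: Quality Rate = Good Pieces / Total Pieces * 100
Good pieces = 3141 - 148 = 2993
QR = 2993 / 3141 * 100 = 95.3%

95.3%


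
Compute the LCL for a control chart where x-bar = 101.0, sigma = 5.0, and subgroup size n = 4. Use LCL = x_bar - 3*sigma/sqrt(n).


LCL = 101.0 - 3 * 5.0 / sqrt(4)

93.5


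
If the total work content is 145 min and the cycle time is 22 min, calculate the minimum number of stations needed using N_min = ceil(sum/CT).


Formula: N_min = ceil(Sum of Task Times / Cycle Time)
N_min = ceil(145 min / 22 min) = ceil(6.5909)
N_min = 7 stations

7


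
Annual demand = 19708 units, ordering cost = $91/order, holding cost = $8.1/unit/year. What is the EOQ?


Formula: EOQ = sqrt(2 * D * S / H)
Numerator: 2 * 19708 * 91 = 3586856
2DS/H = 3586856 / 8.1 = 442821.7
EOQ = sqrt(442821.7) = 665.4 units

665.4 units


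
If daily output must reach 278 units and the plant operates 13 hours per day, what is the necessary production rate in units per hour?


Formula: Production Rate = Daily Demand / Available Hours
Rate = 278 units/day / 13 hours/day
Rate = 21.4 units/hour

21.4 units/hour


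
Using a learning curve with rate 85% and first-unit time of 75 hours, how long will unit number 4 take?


Formula: T_n = T_1 * (learning_rate)^(log2(n)) where learning_rate = rate/100
Doublings = log2(4) = 2
T_n = 75 * 0.85^2
T_n = 75 * 0.7225 = 54.2 hours

54.2 hours


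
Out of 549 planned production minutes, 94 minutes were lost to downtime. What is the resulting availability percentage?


Formula: Availability = (Planned Time - Downtime) / Planned Time * 100
Uptime = 549 - 94 = 455 min
Availability = 455 / 549 * 100 = 82.9%

82.9%


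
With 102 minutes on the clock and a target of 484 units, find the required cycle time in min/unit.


Formula: CT = Available Time / Number of Units
CT = 102 min / 484 units
CT = 0.21 min/unit

0.21 min/unit


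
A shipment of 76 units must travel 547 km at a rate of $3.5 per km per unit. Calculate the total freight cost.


TC = dist * cost * units = 547 * 3.5 * 76 = $145502.00

$145502.00


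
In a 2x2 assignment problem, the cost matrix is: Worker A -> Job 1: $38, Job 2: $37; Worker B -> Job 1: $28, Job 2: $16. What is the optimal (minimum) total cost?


Option 1: A->1 + B->2 = $38 + $16 = $54
Option 2: A->2 + B->1 = $37 + $28 = $65
Min cost = min($54, $65) = $54

$54


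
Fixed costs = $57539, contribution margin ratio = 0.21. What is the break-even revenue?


Formula: BER = Fixed Costs / Contribution Margin Ratio
BER = $57539 / 0.21
BER = $273995.24 (to the nearest cent)

$273995.24


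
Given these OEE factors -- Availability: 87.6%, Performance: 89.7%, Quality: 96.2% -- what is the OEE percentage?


Formula: OEE = Availability * Performance * Quality / 10000
A * P = 87.6% * 89.7% / 100 = 78.58%
OEE = 78.58% * 96.2% / 100 = 75.6%

75.6%


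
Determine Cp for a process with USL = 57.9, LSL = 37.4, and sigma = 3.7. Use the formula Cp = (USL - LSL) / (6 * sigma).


Cp = (57.9 - 37.4) / (6 * 3.7)

0.92


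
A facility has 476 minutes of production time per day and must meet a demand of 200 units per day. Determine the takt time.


Formula: Takt Time = Available Production Time / Customer Demand
Takt = 476 min/day / 200 units/day
Takt = 2.38 min/unit

2.38 min/unit


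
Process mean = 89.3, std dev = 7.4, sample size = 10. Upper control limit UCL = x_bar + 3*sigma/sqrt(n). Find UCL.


UCL = 89.3 + 3 * 7.4 / sqrt(10)

96.32


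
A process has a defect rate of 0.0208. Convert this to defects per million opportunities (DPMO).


DPMO = defect_rate * 1000000 = 0.0208 * 1000000

20800


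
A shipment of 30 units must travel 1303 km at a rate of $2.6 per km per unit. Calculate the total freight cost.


TC = dist * cost * units = 1303 * 2.6 * 30 = $101634.00

$101634.00


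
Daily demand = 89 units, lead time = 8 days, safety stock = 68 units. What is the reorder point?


Formula: ROP = (Daily Demand * Lead Time) + Safety Stock
Demand during lead time = 89 * 8 = 712 units
ROP = 712 + 68 = 780 units

780 units


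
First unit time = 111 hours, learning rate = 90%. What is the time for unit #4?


Formula: T_n = T_1 * (learning_rate)^(log2(n)) where learning_rate = rate/100
Doublings = log2(4) = 2
T_n = 111 * 0.9^2
T_n = 111 * 0.81 = 89.9 hours

89.9 hours


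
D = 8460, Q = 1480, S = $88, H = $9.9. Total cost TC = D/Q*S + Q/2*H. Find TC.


TC = 8460/1480 * 88 + 1480/2 * 9.9

$7829.03


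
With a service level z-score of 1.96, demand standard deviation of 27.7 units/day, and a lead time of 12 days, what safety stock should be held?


Formula: SS = z * sigma_d * sqrt(LT)
sqrt(LT) = sqrt(12) = 3.4641
SS = 1.96 * 27.7 * 3.4641
SS = 188.1 units

188.1 units


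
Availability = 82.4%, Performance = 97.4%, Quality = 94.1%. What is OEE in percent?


Formula: OEE = Availability * Performance * Quality / 10000
A * P = 82.4% * 97.4% / 100 = 80.26%
OEE = 80.26% * 94.1% / 100 = 75.5%

75.5%


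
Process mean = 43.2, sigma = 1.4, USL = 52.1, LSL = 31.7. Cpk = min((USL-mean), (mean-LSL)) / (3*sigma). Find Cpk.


Cpu = (52.1 - 43.2) / (3 * 1.4) = 2.12
Cpl = (43.2 - 31.7) / (3 * 1.4) = 2.74
Cpk = min(2.12, 2.74) = 2.12

2.12


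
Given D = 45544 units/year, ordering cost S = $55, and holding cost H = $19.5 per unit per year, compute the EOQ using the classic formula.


Formula: EOQ = sqrt(2 * D * S / H)
Numerator: 2 * 45544 * 55 = 5009840
2DS/H = 5009840 / 19.5 = 256914.9
EOQ = sqrt(256914.9) = 506.9 units

506.9 units


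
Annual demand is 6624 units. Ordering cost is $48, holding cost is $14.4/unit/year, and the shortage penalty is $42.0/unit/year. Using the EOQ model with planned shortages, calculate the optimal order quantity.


Formula: EOQ* = sqrt(2DS/H) * sqrt((H+P)/P)
Base EOQ = sqrt(2*6624*48/14.4) = 210.14 units
Correction = sqrt((14.4+42.0)/42.0) = 1.15882
EOQ* = 210.14 * 1.15882 = 243.5 units

243.5 units


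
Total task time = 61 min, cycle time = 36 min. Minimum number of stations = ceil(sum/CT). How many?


Formula: N_min = ceil(Sum of Task Times / Cycle Time)
N_min = ceil(61 min / 36 min) = ceil(1.6944)
N_min = 2 stations

2


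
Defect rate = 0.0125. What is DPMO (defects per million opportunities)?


DPMO = defect_rate * 1000000 = 0.0125 * 1000000

12500


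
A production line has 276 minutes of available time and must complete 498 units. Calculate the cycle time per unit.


Formula: CT = Available Time / Number of Units
CT = 276 min / 498 units
CT = 0.55 min/unit

0.55 min/unit


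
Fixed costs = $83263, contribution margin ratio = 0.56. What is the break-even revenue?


Formula: BER = Fixed Costs / Contribution Margin Ratio
BER = $83263 / 0.56
BER = $148683.93 (to the nearest cent)

$148683.93


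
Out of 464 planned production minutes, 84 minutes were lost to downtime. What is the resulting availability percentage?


Formula: Availability = (Planned Time - Downtime) / Planned Time * 100
Uptime = 464 - 84 = 380 min
Availability = 380 / 464 * 100 = 81.9%

81.9%


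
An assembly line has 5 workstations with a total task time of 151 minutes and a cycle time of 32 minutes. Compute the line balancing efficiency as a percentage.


Formula: Efficiency = Sum of Task Times / (N_stations * CT) * 100
Total station capacity = 5 stations * 32 min = 160 min
Efficiency = 151 / 160 * 100 = 94.4%

94.4%


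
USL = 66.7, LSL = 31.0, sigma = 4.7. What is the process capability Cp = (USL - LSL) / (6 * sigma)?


Cp = (66.7 - 31.0) / (6 * 4.7)

1.27


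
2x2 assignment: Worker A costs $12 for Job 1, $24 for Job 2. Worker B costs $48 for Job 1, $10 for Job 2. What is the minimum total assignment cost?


Option 1: A->1 + B->2 = $12 + $10 = $22
Option 2: A->2 + B->1 = $24 + $48 = $72
Min cost = min($22, $72) = $22

$22


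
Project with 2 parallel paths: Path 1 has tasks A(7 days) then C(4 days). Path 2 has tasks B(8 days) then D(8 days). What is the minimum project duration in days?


Path 1 = 7 + 4 = 11 days
Path 2 = 8 + 8 = 16 days
Duration = max(11, 16) = 16 days

16 days


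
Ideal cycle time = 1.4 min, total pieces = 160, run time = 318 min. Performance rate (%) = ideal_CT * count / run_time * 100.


Formula: Performance = (Ideal CT * Total Count) / Run Time * 100
Ideal output time = 1.4 * 160 = 224.0 min
Performance = 224.0 / 318 * 100 = 70.4%

70.4%


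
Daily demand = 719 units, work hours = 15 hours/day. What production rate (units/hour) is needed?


Formula: Production Rate = Daily Demand / Available Hours
Rate = 719 units/day / 15 hours/day
Rate = 47.9 units/hour

47.9 units/hour


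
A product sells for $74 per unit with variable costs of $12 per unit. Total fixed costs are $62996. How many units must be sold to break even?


Formula: BEQ = Fixed Costs / (Price - Variable Cost)
Contribution margin = $74 - $12 = $62/unit
BEQ = ceil($62996 / $62/unit) = ceil(1016.06) = 1017 units

1017 units


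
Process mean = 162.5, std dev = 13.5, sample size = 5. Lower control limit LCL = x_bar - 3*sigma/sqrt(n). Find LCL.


LCL = 162.5 - 3 * 13.5 / sqrt(5)

144.39


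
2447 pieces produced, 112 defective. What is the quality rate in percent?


Formula: Quality Rate = Good Pieces / Total Pieces * 100
Good pieces = 2447 - 112 = 2335
QR = 2335 / 2447 * 100 = 95.4%

95.4%


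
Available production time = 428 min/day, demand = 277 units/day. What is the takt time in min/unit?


Formula: Takt Time = Available Production Time / Customer Demand
Takt = 428 min/day / 277 units/day
Takt = 1.55 min/unit

1.55 min/unit


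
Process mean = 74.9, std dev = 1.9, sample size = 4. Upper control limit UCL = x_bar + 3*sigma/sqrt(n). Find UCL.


UCL = 74.9 + 3 * 1.9 / sqrt(4)

77.75


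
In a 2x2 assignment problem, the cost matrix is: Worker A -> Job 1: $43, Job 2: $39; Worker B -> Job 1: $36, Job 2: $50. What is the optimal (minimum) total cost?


Option 1: A->1 + B->2 = $43 + $50 = $93
Option 2: A->2 + B->1 = $39 + $36 = $75
Min cost = min($93, $75) = $75

$75


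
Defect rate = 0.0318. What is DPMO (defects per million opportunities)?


DPMO = defect_rate * 1000000 = 0.0318 * 1000000

31800


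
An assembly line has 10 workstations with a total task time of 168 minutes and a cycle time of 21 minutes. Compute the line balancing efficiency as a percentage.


Formula: Efficiency = Sum of Task Times / (N_stations * CT) * 100
Total station capacity = 10 stations * 21 min = 210 min
Efficiency = 168 / 210 * 100 = 80.0%

80.0%


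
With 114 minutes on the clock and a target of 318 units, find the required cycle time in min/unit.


Formula: CT = Available Time / Number of Units
CT = 114 min / 318 units
CT = 0.36 min/unit

0.36 min/unit


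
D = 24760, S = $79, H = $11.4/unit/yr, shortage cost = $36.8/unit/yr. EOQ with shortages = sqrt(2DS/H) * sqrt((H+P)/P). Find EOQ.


Formula: EOQ* = sqrt(2DS/H) * sqrt((H+P)/P)
Base EOQ = sqrt(2*24760*79/11.4) = 585.8 units
Correction = sqrt((11.4+36.8)/36.8) = 1.14446
EOQ* = 585.8 * 1.14446 = 670.4 units

670.4 units


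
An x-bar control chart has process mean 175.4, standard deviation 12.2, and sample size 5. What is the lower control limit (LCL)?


LCL = 175.4 - 3 * 12.2 / sqrt(5)

159.03


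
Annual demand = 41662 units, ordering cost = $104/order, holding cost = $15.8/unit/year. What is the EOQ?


Formula: EOQ = sqrt(2 * D * S / H)
Numerator: 2 * 41662 * 104 = 8665696
2DS/H = 8665696 / 15.8 = 548461.8
EOQ = sqrt(548461.8) = 740.6 units

740.6 units


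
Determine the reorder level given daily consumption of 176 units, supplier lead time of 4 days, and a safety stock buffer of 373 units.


Formula: ROP = (Daily Demand * Lead Time) + Safety Stock
Demand during lead time = 176 * 4 = 704 units
ROP = 704 + 373 = 1077 units

1077 units


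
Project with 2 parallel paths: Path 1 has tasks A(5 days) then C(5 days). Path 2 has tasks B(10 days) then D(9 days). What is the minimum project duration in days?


Path 1 = 5 + 5 = 10 days
Path 2 = 10 + 9 = 19 days
Duration = max(10, 19) = 19 days

19 days


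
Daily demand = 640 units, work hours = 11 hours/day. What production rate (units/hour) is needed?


Formula: Production Rate = Daily Demand / Available Hours
Rate = 640 units/day / 11 hours/day
Rate = 58.2 units/hour

58.2 units/hour


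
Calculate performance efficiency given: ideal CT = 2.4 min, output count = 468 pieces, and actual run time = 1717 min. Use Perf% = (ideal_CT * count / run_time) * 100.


Formula: Performance = (Ideal CT * Total Count) / Run Time * 100
Ideal output time = 2.4 * 468 = 1123.2 min
Performance = 1123.2 / 1717 * 100 = 65.4%

65.4%


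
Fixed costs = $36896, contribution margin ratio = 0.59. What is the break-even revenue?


Formula: BER = Fixed Costs / Contribution Margin Ratio
BER = $36896 / 0.59
BER = $62535.59 (to the nearest cent)

$62535.59


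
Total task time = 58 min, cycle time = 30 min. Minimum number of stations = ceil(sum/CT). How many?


Formula: N_min = ceil(Sum of Task Times / Cycle Time)
N_min = ceil(58 min / 30 min) = ceil(1.9333)
N_min = 2 stations

2


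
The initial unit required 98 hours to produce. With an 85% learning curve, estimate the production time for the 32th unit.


Formula: T_n = T_1 * (learning_rate)^(log2(n)) where learning_rate = rate/100
Doublings = log2(32) = 5
T_n = 98 * 0.85^5
T_n = 98 * 0.4437 = 43.5 hours

43.5 hours


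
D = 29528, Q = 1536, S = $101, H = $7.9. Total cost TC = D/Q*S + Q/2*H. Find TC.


TC = 29528/1536 * 101 + 1536/2 * 7.9

$8008.82


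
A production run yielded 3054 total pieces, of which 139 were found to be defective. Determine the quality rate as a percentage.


Formula: Quality Rate = Good Pieces / Total Pieces * 100
Good pieces = 3054 - 139 = 2915
QR = 2915 / 3054 * 100 = 95.4%

95.4%


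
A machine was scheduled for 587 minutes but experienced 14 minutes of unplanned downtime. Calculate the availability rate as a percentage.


Formula: Availability = (Planned Time - Downtime) / Planned Time * 100
Uptime = 587 - 14 = 573 min
Availability = 573 / 587 * 100 = 97.6%

97.6%


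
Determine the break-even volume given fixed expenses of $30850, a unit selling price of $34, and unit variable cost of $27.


Formula: BEQ = Fixed Costs / (Price - Variable Cost)
Contribution margin = $34 - $27 = $7/unit
BEQ = ceil($30850 / $7/unit) = ceil(4407.14) = 4408 units

4408 units


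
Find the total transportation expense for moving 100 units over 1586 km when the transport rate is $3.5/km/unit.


TC = dist * cost * units = 1586 * 3.5 * 100 = $555100.00

$555100.00


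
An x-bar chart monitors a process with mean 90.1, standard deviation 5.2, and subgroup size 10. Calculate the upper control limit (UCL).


UCL = 90.1 + 3 * 5.2 / sqrt(10)

95.03


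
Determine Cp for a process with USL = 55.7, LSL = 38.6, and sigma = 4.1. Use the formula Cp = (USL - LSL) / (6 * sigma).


Cp = (55.7 - 38.6) / (6 * 4.1)

0.7


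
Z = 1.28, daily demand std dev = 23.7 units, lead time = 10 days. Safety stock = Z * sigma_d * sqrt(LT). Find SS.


Formula: SS = z * sigma_d * sqrt(LT)
sqrt(LT) = sqrt(10) = 3.1623
SS = 1.28 * 23.7 * 3.1623
SS = 95.9 units

95.9 units


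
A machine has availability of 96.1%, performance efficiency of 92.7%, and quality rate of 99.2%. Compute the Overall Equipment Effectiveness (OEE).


Formula: OEE = Availability * Performance * Quality / 10000
A * P = 96.1% * 92.7% / 100 = 89.08%
OEE = 89.08% * 99.2% / 100 = 88.4%

88.4%


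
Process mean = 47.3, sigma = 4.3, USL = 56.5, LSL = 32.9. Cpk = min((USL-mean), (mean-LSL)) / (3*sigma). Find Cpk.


Cpu = (56.5 - 47.3) / (3 * 4.3) = 0.71
Cpl = (47.3 - 32.9) / (3 * 4.3) = 1.12
Cpk = min(0.71, 1.12) = 0.71

0.71


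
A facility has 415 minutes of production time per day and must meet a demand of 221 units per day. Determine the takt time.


Formula: Takt Time = Available Production Time / Customer Demand
Takt = 415 min/day / 221 units/day
Takt = 1.88 min/unit

1.88 min/unit


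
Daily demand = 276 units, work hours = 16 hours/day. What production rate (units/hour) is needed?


Formula: Production Rate = Daily Demand / Available Hours
Rate = 276 units/day / 16 hours/day
Rate = 17.3 units/hour

17.3 units/hour


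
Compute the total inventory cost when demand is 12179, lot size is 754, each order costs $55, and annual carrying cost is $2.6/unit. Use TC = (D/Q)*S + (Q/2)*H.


TC = 12179/754 * 55 + 754/2 * 2.6

$1868.59


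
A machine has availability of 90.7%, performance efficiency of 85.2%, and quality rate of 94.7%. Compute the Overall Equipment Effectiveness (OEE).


Formula: OEE = Availability * Performance * Quality / 10000
A * P = 90.7% * 85.2% / 100 = 77.28%
OEE = 77.28% * 94.7% / 100 = 73.2%

73.2%


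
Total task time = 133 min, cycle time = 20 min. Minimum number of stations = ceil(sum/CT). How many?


Formula: N_min = ceil(Sum of Task Times / Cycle Time)
N_min = ceil(133 min / 20 min) = ceil(6.65)
N_min = 7 stations

7


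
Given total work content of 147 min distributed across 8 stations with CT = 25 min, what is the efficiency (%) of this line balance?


Formula: Efficiency = Sum of Task Times / (N_stations * CT) * 100
Total station capacity = 8 stations * 25 min = 200 min
Efficiency = 147 / 200 * 100 = 73.5%

73.5%


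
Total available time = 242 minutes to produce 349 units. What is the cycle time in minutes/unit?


Formula: CT = Available Time / Number of Units
CT = 242 min / 349 units
CT = 0.69 min/unit

0.69 min/unit


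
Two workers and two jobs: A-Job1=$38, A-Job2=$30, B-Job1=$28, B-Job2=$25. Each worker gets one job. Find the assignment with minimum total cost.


Option 1: A->1 + B->2 = $38 + $25 = $63
Option 2: A->2 + B->1 = $30 + $28 = $58
Min cost = min($63, $58) = $58

$58


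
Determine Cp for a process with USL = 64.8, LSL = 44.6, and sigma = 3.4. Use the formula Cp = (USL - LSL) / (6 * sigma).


Cp = (64.8 - 44.6) / (6 * 3.4)

0.99


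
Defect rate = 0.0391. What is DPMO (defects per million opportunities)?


DPMO = defect_rate * 1000000 = 0.0391 * 1000000

39100


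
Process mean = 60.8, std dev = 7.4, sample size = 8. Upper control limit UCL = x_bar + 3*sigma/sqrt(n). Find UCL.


UCL = 60.8 + 3 * 7.4 / sqrt(8)

68.65


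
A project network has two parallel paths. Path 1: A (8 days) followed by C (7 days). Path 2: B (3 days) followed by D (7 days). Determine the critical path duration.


Path 1 = 8 + 7 = 15 days
Path 2 = 3 + 7 = 10 days
Duration = max(15, 10) = 15 days

15 days


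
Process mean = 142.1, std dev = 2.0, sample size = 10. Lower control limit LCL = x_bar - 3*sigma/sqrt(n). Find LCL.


LCL = 142.1 - 3 * 2.0 / sqrt(10)

140.2


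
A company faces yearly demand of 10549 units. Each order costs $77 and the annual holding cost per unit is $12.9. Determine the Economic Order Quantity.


Formula: EOQ = sqrt(2 * D * S / H)
Numerator: 2 * 10549 * 77 = 1624546
2DS/H = 1624546 / 12.9 = 125933.8
EOQ = sqrt(125933.8) = 354.9 units

354.9 units


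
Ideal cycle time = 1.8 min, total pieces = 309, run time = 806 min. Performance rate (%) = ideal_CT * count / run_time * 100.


Formula: Performance = (Ideal CT * Total Count) / Run Time * 100
Ideal output time = 1.8 * 309 = 556.2 min
Performance = 556.2 / 806 * 100 = 69.0%

69.0%


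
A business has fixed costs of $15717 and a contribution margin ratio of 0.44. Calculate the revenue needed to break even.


Formula: BER = Fixed Costs / Contribution Margin Ratio
BER = $15717 / 0.44
BER = $35720.45 (to the nearest cent)

$35720.45


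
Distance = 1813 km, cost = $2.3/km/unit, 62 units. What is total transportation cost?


TC = dist * cost * units = 1813 * 2.3 * 62 = $258533.80

$258533.80


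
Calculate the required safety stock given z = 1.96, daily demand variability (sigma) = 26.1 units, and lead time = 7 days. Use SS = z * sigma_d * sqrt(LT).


Formula: SS = z * sigma_d * sqrt(LT)
sqrt(LT) = sqrt(7) = 2.6458
SS = 1.96 * 26.1 * 2.6458
SS = 135.3 units

135.3 units


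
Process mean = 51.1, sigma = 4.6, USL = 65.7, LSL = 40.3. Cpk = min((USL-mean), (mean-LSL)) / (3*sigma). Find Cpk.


Cpu = (65.7 - 51.1) / (3 * 4.6) = 1.06
Cpl = (51.1 - 40.3) / (3 * 4.6) = 0.78
Cpk = min(1.06, 0.78) = 0.78

0.78


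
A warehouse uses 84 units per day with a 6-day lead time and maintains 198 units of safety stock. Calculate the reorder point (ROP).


Formula: ROP = (Daily Demand * Lead Time) + Safety Stock
Demand during lead time = 84 * 6 = 504 units
ROP = 504 + 198 = 702 units

702 units


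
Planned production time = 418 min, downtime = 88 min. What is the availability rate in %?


Formula: Availability = (Planned Time - Downtime) / Planned Time * 100
Uptime = 418 - 88 = 330 min
Availability = 330 / 418 * 100 = 78.9%

78.9%


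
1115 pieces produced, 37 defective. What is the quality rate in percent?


Formula: Quality Rate = Good Pieces / Total Pieces * 100
Good pieces = 1115 - 37 = 1078
QR = 1078 / 1115 * 100 = 96.7%

96.7%


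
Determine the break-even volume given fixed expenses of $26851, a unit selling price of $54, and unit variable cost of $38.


Formula: BEQ = Fixed Costs / (Price - Variable Cost)
Contribution margin = $54 - $38 = $16/unit
BEQ = ceil($26851 / $16/unit) = ceil(1678.19) = 1679 units

1679 units


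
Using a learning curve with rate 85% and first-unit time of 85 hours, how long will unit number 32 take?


Formula: T_n = T_1 * (learning_rate)^(log2(n)) where learning_rate = rate/100
Doublings = log2(32) = 5
T_n = 85 * 0.85^5
T_n = 85 * 0.4437 = 37.7 hours

37.7 hours


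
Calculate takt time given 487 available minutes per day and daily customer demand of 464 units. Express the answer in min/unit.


Formula: Takt Time = Available Production Time / Customer Demand
Takt = 487 min/day / 464 units/day
Takt = 1.05 min/unit

1.05 min/unit


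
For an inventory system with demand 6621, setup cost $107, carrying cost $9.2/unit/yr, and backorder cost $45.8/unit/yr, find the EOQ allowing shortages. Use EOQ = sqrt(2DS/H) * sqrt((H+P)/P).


Formula: EOQ* = sqrt(2DS/H) * sqrt((H+P)/P)
Base EOQ = sqrt(2*6621*107/9.2) = 392.44 units
Correction = sqrt((9.2+45.8)/45.8) = 1.09584
EOQ* = 392.44 * 1.09584 = 430.1 units

430.1 units


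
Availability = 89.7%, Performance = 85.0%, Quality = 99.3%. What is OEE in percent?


Formula: OEE = Availability * Performance * Quality / 10000
A * P = 89.7% * 85.0% / 100 = 76.25%
OEE = 76.25% * 99.3% / 100 = 75.7%

75.7%


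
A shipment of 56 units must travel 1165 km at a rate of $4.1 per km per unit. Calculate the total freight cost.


TC = dist * cost * units = 1165 * 4.1 * 56 = $267484.00

$267484.00


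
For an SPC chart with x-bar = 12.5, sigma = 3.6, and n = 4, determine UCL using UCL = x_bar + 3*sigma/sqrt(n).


UCL = 12.5 + 3 * 3.6 / sqrt(4)

17.9


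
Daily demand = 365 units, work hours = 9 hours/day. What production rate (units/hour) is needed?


Formula: Production Rate = Daily Demand / Available Hours
Rate = 365 units/day / 9 hours/day
Rate = 40.6 units/hour

40.6 units/hour


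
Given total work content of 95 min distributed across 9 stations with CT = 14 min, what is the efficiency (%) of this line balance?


Formula: Efficiency = Sum of Task Times / (N_stations * CT) * 100
Total station capacity = 9 stations * 14 min = 126 min
Efficiency = 95 / 126 * 100 = 75.4%

75.4%


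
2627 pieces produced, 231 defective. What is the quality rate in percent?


Formula: Quality Rate = Good Pieces / Total Pieces * 100
Good pieces = 2627 - 231 = 2396
QR = 2396 / 2627 * 100 = 91.2%

91.2%


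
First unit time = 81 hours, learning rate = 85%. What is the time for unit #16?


Formula: T_n = T_1 * (learning_rate)^(log2(n)) where learning_rate = rate/100
Doublings = log2(16) = 4
T_n = 81 * 0.85^4
T_n = 81 * 0.522 = 42.3 hours

42.3 hours


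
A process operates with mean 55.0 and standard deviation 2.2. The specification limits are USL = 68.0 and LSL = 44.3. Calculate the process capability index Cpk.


Cpu = (68.0 - 55.0) / (3 * 2.2) = 1.97
Cpl = (55.0 - 44.3) / (3 * 2.2) = 1.62
Cpk = min(1.97, 1.62) = 1.62

1.62


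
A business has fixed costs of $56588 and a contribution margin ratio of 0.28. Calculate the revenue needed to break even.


Formula: BER = Fixed Costs / Contribution Margin Ratio
BER = $56588 / 0.28
BER = $202100.00 (to the nearest cent)

$202100.00


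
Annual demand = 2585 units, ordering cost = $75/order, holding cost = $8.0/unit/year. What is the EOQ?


Formula: EOQ = sqrt(2 * D * S / H)
Numerator: 2 * 2585 * 75 = 387750
2DS/H = 387750 / 8.0 = 48468.8
EOQ = sqrt(48468.8) = 220.2 units

220.2 units


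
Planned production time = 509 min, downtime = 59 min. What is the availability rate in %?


Formula: Availability = (Planned Time - Downtime) / Planned Time * 100
Uptime = 509 - 59 = 450 min
Availability = 450 / 509 * 100 = 88.4%

88.4%


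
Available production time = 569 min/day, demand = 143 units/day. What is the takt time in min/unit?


Formula: Takt Time = Available Production Time / Customer Demand
Takt = 569 min/day / 143 units/day
Takt = 3.98 min/unit

3.98 min/unit


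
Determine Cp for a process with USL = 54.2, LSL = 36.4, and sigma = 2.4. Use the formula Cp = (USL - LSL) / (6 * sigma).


Cp = (54.2 - 36.4) / (6 * 2.4)

1.24


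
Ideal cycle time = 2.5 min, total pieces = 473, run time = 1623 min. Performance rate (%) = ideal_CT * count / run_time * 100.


Formula: Performance = (Ideal CT * Total Count) / Run Time * 100
Ideal output time = 2.5 * 473 = 1182.5 min
Performance = 1182.5 / 1623 * 100 = 72.9%

72.9%


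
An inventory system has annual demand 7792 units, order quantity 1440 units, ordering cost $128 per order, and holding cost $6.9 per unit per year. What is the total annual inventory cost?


TC = 7792/1440 * 128 + 1440/2 * 6.9

$5660.62


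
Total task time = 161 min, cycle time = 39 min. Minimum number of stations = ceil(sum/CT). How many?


Formula: N_min = ceil(Sum of Task Times / Cycle Time)
N_min = ceil(161 min / 39 min) = ceil(4.1282)
N_min = 5 stations

5


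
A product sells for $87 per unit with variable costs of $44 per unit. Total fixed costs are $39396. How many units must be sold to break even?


Formula: BEQ = Fixed Costs / (Price - Variable Cost)
Contribution margin = $87 - $44 = $43/unit
BEQ = ceil($39396 / $43/unit) = ceil(916.19) = 917 units

917 units


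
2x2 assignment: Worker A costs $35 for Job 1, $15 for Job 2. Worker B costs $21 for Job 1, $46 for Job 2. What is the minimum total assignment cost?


Option 1: A->1 + B->2 = $35 + $46 = $81
Option 2: A->2 + B->1 = $15 + $21 = $36
Min cost = min($81, $36) = $36

$36


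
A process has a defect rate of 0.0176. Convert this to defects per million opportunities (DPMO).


DPMO = defect_rate * 1000000 = 0.0176 * 1000000

17600


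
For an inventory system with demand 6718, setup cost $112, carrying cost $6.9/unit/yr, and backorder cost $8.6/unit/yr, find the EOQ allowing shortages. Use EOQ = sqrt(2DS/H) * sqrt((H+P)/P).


Formula: EOQ* = sqrt(2DS/H) * sqrt((H+P)/P)
Base EOQ = sqrt(2*6718*112/6.9) = 467.0 units
Correction = sqrt((6.9+8.6)/8.6) = 1.34251
EOQ* = 467.0 * 1.34251 = 627.0 units

627.0 units


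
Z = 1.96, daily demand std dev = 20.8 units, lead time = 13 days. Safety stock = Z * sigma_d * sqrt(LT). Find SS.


Formula: SS = z * sigma_d * sqrt(LT)
sqrt(LT) = sqrt(13) = 3.6056
SS = 1.96 * 20.8 * 3.6056
SS = 147.0 units

147.0 units


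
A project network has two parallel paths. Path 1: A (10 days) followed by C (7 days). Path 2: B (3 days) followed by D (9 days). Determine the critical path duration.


Path 1 = 10 + 7 = 17 days
Path 2 = 3 + 9 = 12 days
Duration = max(17, 12) = 17 days

17 days


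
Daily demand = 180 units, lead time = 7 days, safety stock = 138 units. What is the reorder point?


Formula: ROP = (Daily Demand * Lead Time) + Safety Stock
Demand during lead time = 180 * 7 = 1260 units
ROP = 1260 + 138 = 1398 units

1398 units


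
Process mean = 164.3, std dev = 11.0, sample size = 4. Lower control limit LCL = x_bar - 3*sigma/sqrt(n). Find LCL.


LCL = 164.3 - 3 * 11.0 / sqrt(4)

147.8


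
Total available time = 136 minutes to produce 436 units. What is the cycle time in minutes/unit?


Formula: CT = Available Time / Number of Units
CT = 136 min / 436 units
CT = 0.31 min/unit

0.31 min/unit


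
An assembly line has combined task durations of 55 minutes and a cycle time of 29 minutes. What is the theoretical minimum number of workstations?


Formula: N_min = ceil(Sum of Task Times / Cycle Time)
N_min = ceil(55 min / 29 min) = ceil(1.8966)
N_min = 2 stations

2


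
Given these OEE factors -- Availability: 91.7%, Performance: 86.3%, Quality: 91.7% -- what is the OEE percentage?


Formula: OEE = Availability * Performance * Quality / 10000
A * P = 91.7% * 86.3% / 100 = 79.14%
OEE = 79.14% * 91.7% / 100 = 72.6%

72.6%


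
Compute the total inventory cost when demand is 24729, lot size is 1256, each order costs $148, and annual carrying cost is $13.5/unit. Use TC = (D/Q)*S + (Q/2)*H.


TC = 24729/1256 * 148 + 1256/2 * 13.5

$11391.93


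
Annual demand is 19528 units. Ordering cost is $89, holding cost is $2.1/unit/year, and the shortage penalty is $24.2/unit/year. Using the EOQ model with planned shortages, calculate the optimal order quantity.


Formula: EOQ* = sqrt(2DS/H) * sqrt((H+P)/P)
Base EOQ = sqrt(2*19528*89/2.1) = 1286.56 units
Correction = sqrt((2.1+24.2)/24.2) = 1.04249
EOQ* = 1286.56 * 1.04249 = 1341.2 units

1341.2 units


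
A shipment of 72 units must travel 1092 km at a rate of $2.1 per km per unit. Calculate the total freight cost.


TC = dist * cost * units = 1092 * 2.1 * 72 = $165110.40

$165110.40


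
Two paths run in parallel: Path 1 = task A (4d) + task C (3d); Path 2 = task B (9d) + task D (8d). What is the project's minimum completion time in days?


Path 1 = 4 + 3 = 7 days
Path 2 = 9 + 8 = 17 days
Duration = max(7, 17) = 17 days

17 days


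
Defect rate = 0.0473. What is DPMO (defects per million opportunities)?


DPMO = defect_rate * 1000000 = 0.0473 * 1000000

47300


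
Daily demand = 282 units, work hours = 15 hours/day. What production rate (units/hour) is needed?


Formula: Production Rate = Daily Demand / Available Hours
Rate = 282 units/day / 15 hours/day
Rate = 18.8 units/hour

18.8 units/hour
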